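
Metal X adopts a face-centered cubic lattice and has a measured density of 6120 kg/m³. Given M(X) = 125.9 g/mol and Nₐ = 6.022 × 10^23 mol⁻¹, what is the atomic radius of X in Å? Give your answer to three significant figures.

1.82 Å

For an FCC cell (Z = 4), a³ = Z·M/(N_A·ρ) = 4 × 125.9 / (6.022 × 10²³ × 6.120) = 1.366 × 10^-22 cm³, so a = 5.151 × 10^-8 cm = 5.151 Å.
Atoms touch along the face diagonal, so √2·a = 4r, so r = 0.3536 × a = 1.82 Å.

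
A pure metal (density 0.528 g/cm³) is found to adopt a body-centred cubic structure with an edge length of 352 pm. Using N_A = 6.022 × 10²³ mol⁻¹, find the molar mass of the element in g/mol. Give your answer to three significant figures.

6.93 g/mol

A BCC cell has Z = 2 atoms; a = 3.520 × 10^-8 cm.
M = ρ·N_A·a³/Z = 0.528 × 6.022 × 10²³ × 4.361 × 10^-23 / 2 = 6.93 g/mol.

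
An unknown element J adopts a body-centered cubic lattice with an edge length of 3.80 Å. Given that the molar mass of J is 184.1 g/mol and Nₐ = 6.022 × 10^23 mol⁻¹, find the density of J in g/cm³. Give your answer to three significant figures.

11.1 g/cm³

A BCC unit cell contains Z = 2 atoms.
Cell volume: a³ = (3.80 Å)³ = (3.800 × 10^-8 cm)³ = 5.487 × 10^-23 cm³.
ρ = Z·M/(N_A·a³) = 2 × 184.1 / (6.022 × 10²³ × 5.487 × 10^-23) = 11.14 g/cm³.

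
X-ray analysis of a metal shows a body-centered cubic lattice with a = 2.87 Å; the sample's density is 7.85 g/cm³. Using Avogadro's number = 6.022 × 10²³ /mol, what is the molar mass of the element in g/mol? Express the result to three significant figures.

A BCC cell has Z = 2 atoms; a = 2.870 × 10^-8 cm.
M = ρ·N_A·a³/Z = 7.85 × 6.022 × 10²³ × 2.364 × 10^-23 / 2 = 55.9 g/mol.

55.9 g/mol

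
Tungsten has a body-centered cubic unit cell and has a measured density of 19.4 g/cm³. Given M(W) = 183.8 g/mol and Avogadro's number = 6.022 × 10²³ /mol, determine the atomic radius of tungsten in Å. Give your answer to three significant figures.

1.37 Å

For a BCC cell (Z = 2), a³ = Z·M/(N_A·ρ) = 2 × 183.8 / (6.022 × 10²³ × 19.40) = 3.147 × 10^-23 cm³, so a = 3.157 × 10^-8 cm = 3.157 Å.
Atoms touch along the body diagonal, so √3·a = 4r, so r = 0.4330 × a = 1.37 Å.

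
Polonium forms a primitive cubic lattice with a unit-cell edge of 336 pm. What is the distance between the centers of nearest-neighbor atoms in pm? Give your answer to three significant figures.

336 pm

In a simple cubic structure, atoms touch along the cell edge, so a = 2r; the nearest-neighbor distance equals 2r = 1.000·a.
d = 1.000 × 336 = 336 pm.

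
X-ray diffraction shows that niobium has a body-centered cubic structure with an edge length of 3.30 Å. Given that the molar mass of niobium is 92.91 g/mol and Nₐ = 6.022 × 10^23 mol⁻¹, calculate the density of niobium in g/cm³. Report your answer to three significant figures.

8.59 g/cm³

A BCC unit cell contains Z = 2 atoms.
Cell volume: a³ = (3.30 Å)³ = (3.300 × 10^-8 cm)³ = 3.594 × 10^-23 cm³.
ρ = Z·M/(N_A·a³) = 2 × 92.91 / (6.022 × 10²³ × 3.594 × 10^-23) = 8.586 g/cm³.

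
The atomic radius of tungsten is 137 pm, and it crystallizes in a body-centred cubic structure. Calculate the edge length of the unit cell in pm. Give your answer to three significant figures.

In a BCC lattice, atoms touch along the body diagonal, so √3·a = 4r.
a = 4r/√3 = 4 × 137 / 1.7321 = 316 pm.

316 pm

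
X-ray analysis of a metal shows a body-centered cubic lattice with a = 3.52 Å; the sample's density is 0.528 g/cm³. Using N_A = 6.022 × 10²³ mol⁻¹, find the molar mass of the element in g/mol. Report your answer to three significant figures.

6.93 g/mol

A BCC cell has Z = 2 atoms; a = 3.520 × 10^-8 cm.
M = ρ·N_A·a³/Z = 0.528 × 6.022 × 10²³ × 4.361 × 10^-23 / 2 = 6.93 g/mol.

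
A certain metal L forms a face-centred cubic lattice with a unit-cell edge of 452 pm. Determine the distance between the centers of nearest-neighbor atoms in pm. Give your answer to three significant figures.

320 pm

In an FCC structure, atoms touch along the face diagonal, so √2·a = 4r; the nearest-neighbor distance equals 2r = 0.7071·a.
d = 0.7071 × 452 = 320 pm.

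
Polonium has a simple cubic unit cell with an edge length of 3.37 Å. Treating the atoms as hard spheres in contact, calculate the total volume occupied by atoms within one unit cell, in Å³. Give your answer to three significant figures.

20.0 Å³

In a simple cubic lattice atoms touch along the cell edge, so a = 2r, so r = 0.5000a = 1.685 Å.
V_atoms = Z × (4/3)πr³ = 1 × (4/3)π × (1.685)³ = 20.0 Å³.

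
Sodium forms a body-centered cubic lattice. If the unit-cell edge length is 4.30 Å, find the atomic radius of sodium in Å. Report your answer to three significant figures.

In a BCC lattice, atoms touch along the body diagonal, so √3·a = 4r.
r = √3·a/4 = 1.7321 × 4.30 / 4 = 1.86 Å.

1.86 Å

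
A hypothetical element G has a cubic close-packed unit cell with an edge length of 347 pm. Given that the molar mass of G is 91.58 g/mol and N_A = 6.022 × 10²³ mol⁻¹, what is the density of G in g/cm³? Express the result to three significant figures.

14.6 g/cm³

An FCC unit cell contains Z = 4 atoms.
Cell volume: a³ = (347 pm)³ = (3.470 × 10^-8 cm)³ = 4.178 × 10^-23 cm³.
ρ = Z·M/(N_A·a³) = 4 × 91.58 / (6.022 × 10²³ × 4.178 × 10^-23) = 14.56 g/cm³.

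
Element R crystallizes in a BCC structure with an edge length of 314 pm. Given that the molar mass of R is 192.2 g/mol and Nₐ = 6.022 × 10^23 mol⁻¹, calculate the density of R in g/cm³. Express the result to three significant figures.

A BCC unit cell contains Z = 2 atoms.
Cell volume: a³ = (314 pm)³ = (3.140 × 10^-8 cm)³ = 3.096 × 10^-23 cm³.
ρ = Z·M/(N_A·a³) = 2 × 192.2 / (6.022 × 10²³ × 3.096 × 10^-23) = 20.62 g/cm³.

20.6 g/cm³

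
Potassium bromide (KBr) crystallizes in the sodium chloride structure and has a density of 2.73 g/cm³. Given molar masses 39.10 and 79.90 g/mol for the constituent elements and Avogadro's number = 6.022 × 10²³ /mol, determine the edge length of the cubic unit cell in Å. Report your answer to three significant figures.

6.62 Å

M(KBr) = 119.0 g/mol; Z = 4 formula units per cell.
a³ = Z·M/(N_A·ρ) = 4 × 119.0 / (6.022 × 10²³ × 2.73) = 2.895 × 10^-22 cm³, so a = 6.616 × 10^-8 cm = 6.62 Å.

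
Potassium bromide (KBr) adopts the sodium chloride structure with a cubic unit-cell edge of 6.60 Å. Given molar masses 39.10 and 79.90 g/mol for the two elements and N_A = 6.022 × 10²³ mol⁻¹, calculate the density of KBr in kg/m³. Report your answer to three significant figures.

The sodium chloride structure contains Z = 4 formula units per cell; M(KBr) = 39.10 + 79.90 = 119.0 g/mol.
a³ = (6.600 × 10^-8 cm)³ = 2.875 × 10^-22 cm³.
ρ = 4 × 119.0 / (6.022 × 10²³ × 2.875 × 10^-22) = 2.749 g/cm³ = 2750 kg/m³.

2750 kg/m³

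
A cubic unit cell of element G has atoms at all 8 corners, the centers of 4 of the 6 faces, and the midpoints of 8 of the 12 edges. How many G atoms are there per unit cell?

Corner atoms are shared by 8 cells (1/8 each), face atoms by 2 (1/2 each), edge atoms by 4 (1/4 each).
Net atoms = 8 × 1/8 + 4 × 1/2 + 8 × 1/4 = 1 + 2 + 2 = 5.

5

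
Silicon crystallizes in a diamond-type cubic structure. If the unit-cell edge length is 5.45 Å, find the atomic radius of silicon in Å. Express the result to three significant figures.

1.18 Å

In a diamond cubic lattice, nearest neighbors lie along the body diagonal with √3·a = 8r.
r = √3·a/8 = 1.7321 × 5.45 / 8 = 1.18 Å.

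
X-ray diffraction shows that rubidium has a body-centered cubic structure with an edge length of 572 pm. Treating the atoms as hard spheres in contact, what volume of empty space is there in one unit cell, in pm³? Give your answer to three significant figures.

5.99 × 10^7 pm³

In a BCC lattice atoms touch along the body diagonal, so √3·a = 4r, so r = 0.4330a = 247.7 pm.
V_cell = a³ = 1.871 × 10^8 pm³; V_atoms = 2 × (4/3)πr³ = 1.273 × 10^8 pm³.
Empty space = 1.871 × 10^8 − 1.273 × 10^8 = 5.99 × 10^7 pm³.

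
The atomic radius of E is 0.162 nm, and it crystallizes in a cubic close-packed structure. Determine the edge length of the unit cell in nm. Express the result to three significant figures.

In an FCC lattice, atoms touch along the face diagonal, so √2·a = 4r.
a = 4r/√2 = 4 × 0.162 / 1.4142 = 0.458 nm.

0.458 nm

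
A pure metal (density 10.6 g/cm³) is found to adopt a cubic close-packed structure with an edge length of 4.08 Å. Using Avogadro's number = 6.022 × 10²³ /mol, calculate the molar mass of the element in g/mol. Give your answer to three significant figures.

108 g/mol

An FCC cell has Z = 4 atoms; a = 4.080 × 10^-8 cm.
M = ρ·N_A·a³/Z = 10.6 × 6.022 × 10²³ × 6.792 × 10^-23 / 4 = 108 g/mol.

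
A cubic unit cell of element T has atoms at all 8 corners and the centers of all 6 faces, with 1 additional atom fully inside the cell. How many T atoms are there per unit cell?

Corner atoms are shared by 8 cells (1/8 each), face atoms by 2 (1/2 each), interior atoms are unshared.
Net atoms = 8 × 1/8 + 6 × 1/2 + 1 = 1 + 3 + 1 = 5.

5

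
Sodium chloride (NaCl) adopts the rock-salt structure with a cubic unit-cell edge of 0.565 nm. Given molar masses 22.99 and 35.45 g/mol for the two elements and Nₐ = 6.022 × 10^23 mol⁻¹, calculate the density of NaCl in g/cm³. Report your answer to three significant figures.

The rock-salt structure contains Z = 4 formula units per cell; M(NaCl) = 22.99 + 35.45 = 58.44 g/mol.
a³ = (5.650 × 10^-8 cm)³ = 1.804 × 10^-22 cm³.
ρ = 4 × 58.44 / (6.022 × 10²³ × 1.804 × 10^-22) = 2.152 g/cm³.

2.15 g/cm³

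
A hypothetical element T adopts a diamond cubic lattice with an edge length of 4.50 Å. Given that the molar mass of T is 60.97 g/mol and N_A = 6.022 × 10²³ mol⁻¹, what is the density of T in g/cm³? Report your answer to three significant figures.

A diamond cubic unit cell contains Z = 8 atoms.
Cell volume: a³ = (4.50 Å)³ = (4.500 × 10^-8 cm)³ = 9.112 × 10^-23 cm³.
ρ = Z·M/(N_A·a³) = 8 × 60.97 / (6.022 × 10²³ × 9.112 × 10^-23) = 8.888 g/cm³.

8.89 g/cm³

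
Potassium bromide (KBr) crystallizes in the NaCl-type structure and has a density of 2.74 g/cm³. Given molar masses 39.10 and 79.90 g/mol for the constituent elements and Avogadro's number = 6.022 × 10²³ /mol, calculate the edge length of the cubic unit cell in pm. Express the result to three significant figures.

M(KBr) = 119.0 g/mol; Z = 4 formula units per cell.
a³ = Z·M/(N_A·ρ) = 4 × 119.0 / (6.022 × 10²³ × 2.74) = 2.885 × 10^-22 cm³, so a = 6.608 × 10^-8 cm = 661 pm.

661 pm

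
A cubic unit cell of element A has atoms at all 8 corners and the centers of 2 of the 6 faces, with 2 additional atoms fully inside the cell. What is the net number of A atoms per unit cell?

4

Corner atoms are shared by 8 cells (1/8 each), face atoms by 2 (1/2 each), interior atoms are unshared.
Net atoms = 8 × 1/8 + 2 × 1/2 + 2 = 1 + 1 + 2 = 4.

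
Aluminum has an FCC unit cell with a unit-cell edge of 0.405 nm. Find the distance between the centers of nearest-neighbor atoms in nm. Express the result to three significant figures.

In an FCC structure, atoms touch along the face diagonal, so √2·a = 4r; the nearest-neighbor distance equals 2r = 0.7071·a.
d = 0.7071 × 0.405 = 0.286 nm.

0.286 nm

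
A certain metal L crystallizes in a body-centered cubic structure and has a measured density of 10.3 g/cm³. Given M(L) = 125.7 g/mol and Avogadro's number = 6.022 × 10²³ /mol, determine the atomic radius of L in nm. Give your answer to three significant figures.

For a BCC cell (Z = 2), a³ = Z·M/(N_A·ρ) = 2 × 125.7 / (6.022 × 10²³ × 10.30) = 4.053 × 10^-23 cm³, so a = 3.435 × 10^-8 cm = 0.3435 nm.
Atoms touch along the body diagonal, so √3·a = 4r, so r = 0.4330 × a = 0.149 nm.

0.149 nm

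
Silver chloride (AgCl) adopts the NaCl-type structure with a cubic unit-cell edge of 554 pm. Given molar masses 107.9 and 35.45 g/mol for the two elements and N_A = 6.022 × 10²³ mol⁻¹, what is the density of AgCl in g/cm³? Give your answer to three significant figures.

The NaCl-type structure contains Z = 4 formula units per cell; M(AgCl) = 107.9 + 35.45 = 143.35 g/mol.
a³ = (5.540 × 10^-8 cm)³ = 1.700 × 10^-22 cm³.
ρ = 4 × 143.35 / (6.022 × 10²³ × 1.700 × 10^-22) = 5.600 g/cm³.

5.60 g/cm³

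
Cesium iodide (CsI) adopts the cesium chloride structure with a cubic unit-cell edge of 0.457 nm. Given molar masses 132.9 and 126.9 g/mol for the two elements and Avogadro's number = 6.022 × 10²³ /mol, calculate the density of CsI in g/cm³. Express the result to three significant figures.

4.52 g/cm³

The cesium chloride structure contains Z = 1 formula unit per cell; M(CsI) = 132.9 + 126.9 = 259.8 g/mol.
a³ = (4.570 × 10^-8 cm)³ = 9.544 × 10^-23 cm³.
ρ = 1 × 259.8 / (6.022 × 10²³ × 9.544 × 10^-23) = 4.520 g/cm³.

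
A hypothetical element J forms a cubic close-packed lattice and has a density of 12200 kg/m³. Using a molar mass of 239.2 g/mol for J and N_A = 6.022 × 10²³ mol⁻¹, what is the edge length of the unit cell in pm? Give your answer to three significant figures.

With Z = 4 atoms per FCC cell, a³ = Z·M/(N_A·ρ) = 4 × 239.2 / (6.022 × 10²³ × 12.20 g/cm³) = 1.302 × 10^-22 cm³.
a = (1.302 × 10^-22)^(1/3) = 5.069 × 10^-8 cm = 507 pm.

507 pm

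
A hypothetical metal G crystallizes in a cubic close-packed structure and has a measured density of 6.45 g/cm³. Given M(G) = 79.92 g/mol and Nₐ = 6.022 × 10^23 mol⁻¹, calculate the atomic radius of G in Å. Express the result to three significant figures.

For an FCC cell (Z = 4), a³ = Z·M/(N_A·ρ) = 4 × 79.92 / (6.022 × 10²³ × 6.450) = 8.230 × 10^-23 cm³, so a = 4.350 × 10^-8 cm = 4.350 Å.
Atoms touch along the face diagonal, so √2·a = 4r, so r = 0.3536 × a = 1.54 Å.

1.54 Å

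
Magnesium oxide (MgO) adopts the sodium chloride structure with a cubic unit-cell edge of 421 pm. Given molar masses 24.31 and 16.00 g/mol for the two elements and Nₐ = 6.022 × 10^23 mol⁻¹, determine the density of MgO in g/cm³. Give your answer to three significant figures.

3.59 g/cm³

The sodium chloride structure contains Z = 4 formula units per cell; M(MgO) = 24.31 + 16.00 = 40.31 g/mol.
a³ = (4.210 × 10^-8 cm)³ = 7.462 × 10^-23 cm³.
ρ = 4 × 40.31 / (6.022 × 10²³ × 7.462 × 10^-23) = 3.588 g/cm³.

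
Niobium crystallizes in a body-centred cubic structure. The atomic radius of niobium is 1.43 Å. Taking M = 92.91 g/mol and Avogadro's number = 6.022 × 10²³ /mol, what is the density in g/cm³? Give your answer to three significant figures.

8.57 g/cm³

In a BCC lattice, atoms touch along the body diagonal, so √3·a = 4r, giving a = 3.302 Å = 3.302 × 10^-8 cm.
With Z = 2, ρ = Z·M/(N_A·a³) = 2 × 92.91 / (6.022 × 10²³ × 3.602 × 10^-23) = 8.567 g/cm³.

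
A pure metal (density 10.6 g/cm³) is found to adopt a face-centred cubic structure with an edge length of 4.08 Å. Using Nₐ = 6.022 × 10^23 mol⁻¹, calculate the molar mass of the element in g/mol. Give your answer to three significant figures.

An FCC cell has Z = 4 atoms; a = 4.080 × 10^-8 cm.
M = ρ·N_A·a³/Z = 10.6 × 6.022 × 10²³ × 6.792 × 10^-23 / 4 = 108 g/mol.

108 g/mol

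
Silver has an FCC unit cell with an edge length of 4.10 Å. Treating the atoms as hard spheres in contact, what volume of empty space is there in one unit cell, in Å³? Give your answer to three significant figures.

17.9 Å³

In an FCC lattice atoms touch along the face diagonal, so √2·a = 4r, so r = 0.3536a = 1.450 Å.
V_cell = a³ = 68.92 Å³; V_atoms = 4 × (4/3)πr³ = 51.03 Å³.
Empty space = 68.92 − 51.03 = 17.9 Å³.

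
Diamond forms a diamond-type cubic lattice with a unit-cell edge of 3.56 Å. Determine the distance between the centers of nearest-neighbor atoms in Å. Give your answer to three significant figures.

1.54 Å

In a diamond cubic structure, nearest neighbors lie along the body diagonal with √3·a = 8r; the nearest-neighbor distance equals 2r = 0.4330·a.
d = 0.4330 × 3.56 = 1.54 Å.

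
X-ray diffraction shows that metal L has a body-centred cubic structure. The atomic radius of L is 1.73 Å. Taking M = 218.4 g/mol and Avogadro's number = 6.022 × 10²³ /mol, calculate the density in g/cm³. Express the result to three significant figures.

In a BCC lattice, atoms touch along the body diagonal, so √3·a = 4r, giving a = 3.995 Å = 3.995 × 10^-8 cm.
With Z = 2, ρ = Z·M/(N_A·a³) = 2 × 218.4 / (6.022 × 10²³ × 6.377 × 10^-23) = 11.37 g/cm³.

11.4 g/cm³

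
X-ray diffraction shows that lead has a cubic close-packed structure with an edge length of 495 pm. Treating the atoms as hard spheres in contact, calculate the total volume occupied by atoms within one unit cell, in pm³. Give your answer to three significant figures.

In an FCC lattice atoms touch along the face diagonal, so √2·a = 4r, so r = 0.3536a = 175.0 pm.
V_atoms = Z × (4/3)πr³ = 4 × (4/3)π × (175.0)³ = 8.98 × 10^7 pm³.

8.98 × 10^7 pm³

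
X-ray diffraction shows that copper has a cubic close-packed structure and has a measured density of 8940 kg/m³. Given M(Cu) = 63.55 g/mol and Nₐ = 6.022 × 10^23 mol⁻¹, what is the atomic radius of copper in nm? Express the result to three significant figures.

0.128 nm

For an FCC cell (Z = 4), a³ = Z·M/(N_A·ρ) = 4 × 63.55 / (6.022 × 10²³ × 8.940) = 4.722 × 10^-23 cm³, so a = 3.614 × 10^-8 cm = 0.3614 nm.
Atoms touch along the face diagonal, so √2·a = 4r, so r = 0.3536 × a = 0.128 nm.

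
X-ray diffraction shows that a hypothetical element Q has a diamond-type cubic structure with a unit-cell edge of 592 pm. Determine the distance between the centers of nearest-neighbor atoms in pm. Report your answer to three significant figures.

In a diamond cubic structure, nearest neighbors lie along the body diagonal with √3·a = 8r; the nearest-neighbor distance equals 2r = 0.4330·a.
d = 0.4330 × 592 = 256 pm.

256 pm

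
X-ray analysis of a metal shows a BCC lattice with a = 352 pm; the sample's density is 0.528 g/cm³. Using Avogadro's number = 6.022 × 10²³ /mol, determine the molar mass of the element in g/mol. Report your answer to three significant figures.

6.93 g/mol

A BCC cell has Z = 2 atoms; a = 3.520 × 10^-8 cm.
M = ρ·N_A·a³/Z = 0.528 × 6.022 × 10²³ × 4.361 × 10^-23 / 2 = 6.93 g/mol.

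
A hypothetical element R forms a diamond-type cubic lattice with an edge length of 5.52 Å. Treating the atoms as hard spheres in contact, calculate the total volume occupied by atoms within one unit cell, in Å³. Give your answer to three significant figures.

In a diamond cubic lattice nearest neighbors lie along the body diagonal with √3·a = 8r, so r = 0.2165a = 1.195 Å.
V_atoms = Z × (4/3)πr³ = 8 × (4/3)π × (1.195)³ = 57.2 Å³.

57.2 Å³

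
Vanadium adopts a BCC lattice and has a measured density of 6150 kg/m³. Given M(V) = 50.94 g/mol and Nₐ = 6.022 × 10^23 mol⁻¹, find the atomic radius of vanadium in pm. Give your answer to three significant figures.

For a BCC cell (Z = 2), a³ = Z·M/(N_A·ρ) = 2 × 50.94 / (6.022 × 10²³ × 6.150) = 2.751 × 10^-23 cm³, so a = 3.019 × 10^-8 cm = 301.9 pm.
Atoms touch along the body diagonal, so √3·a = 4r, so r = 0.4330 × a = 131 pm.

131 pm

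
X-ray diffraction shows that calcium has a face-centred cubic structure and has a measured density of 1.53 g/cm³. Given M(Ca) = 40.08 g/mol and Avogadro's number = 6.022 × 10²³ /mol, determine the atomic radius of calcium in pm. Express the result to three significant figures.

For an FCC cell (Z = 4), a³ = Z·M/(N_A·ρ) = 4 × 40.08 / (6.022 × 10²³ × 1.530) = 1.740 × 10^-22 cm³, so a = 5.583 × 10^-8 cm = 558.3 pm.
Atoms touch along the face diagonal, so √2·a = 4r, so r = 0.3536 × a = 197 pm.

197 pm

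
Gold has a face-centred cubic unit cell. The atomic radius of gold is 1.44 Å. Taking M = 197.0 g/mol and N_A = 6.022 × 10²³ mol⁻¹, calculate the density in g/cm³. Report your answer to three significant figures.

In an FCC lattice, atoms touch along the face diagonal, so √2·a = 4r, giving a = 4.073 Å = 4.073 × 10^-8 cm.
With Z = 4, ρ = Z·M/(N_A·a³) = 4 × 197.0 / (6.022 × 10²³ × 6.757 × 10^-23) = 19.37 g/cm³.

19.4 g/cm³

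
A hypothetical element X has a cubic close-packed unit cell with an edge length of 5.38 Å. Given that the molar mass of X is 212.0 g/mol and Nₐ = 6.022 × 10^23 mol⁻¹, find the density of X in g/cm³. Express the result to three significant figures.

An FCC unit cell contains Z = 4 atoms.
Cell volume: a³ = (5.38 Å)³ = (5.380 × 10^-8 cm)³ = 1.557 × 10^-22 cm³.
ρ = Z·M/(N_A·a³) = 4 × 212.0 / (6.022 × 10²³ × 1.557 × 10^-22) = 9.043 g/cm³.

9.04 g/cm³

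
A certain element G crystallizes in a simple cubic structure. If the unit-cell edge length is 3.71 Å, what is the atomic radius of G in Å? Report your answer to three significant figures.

1.86 Å

In a simple cubic lattice, atoms touch along the cell edge, so a = 2r.
r = a/2 = 3.71/2 = 1.86 Å.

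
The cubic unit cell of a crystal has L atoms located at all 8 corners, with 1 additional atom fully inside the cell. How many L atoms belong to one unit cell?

Corner atoms are shared by 8 cells (1/8 each), interior atoms are unshared.
Net atoms = 8 × 1/8 + 1 = 1 + 1 = 2.

2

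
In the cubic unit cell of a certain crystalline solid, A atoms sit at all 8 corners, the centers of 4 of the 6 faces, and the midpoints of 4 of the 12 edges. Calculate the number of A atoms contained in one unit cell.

Corner atoms are shared by 8 cells (1/8 each), face atoms by 2 (1/2 each), edge atoms by 4 (1/4 each).
Net atoms = 8 × 1/8 + 4 × 1/2 + 4 × 1/4 = 1 + 2 + 1 = 4.

4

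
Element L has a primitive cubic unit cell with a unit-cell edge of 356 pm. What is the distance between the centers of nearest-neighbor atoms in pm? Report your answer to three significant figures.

356 pm

In a simple cubic structure, atoms touch along the cell edge, so a = 2r; the nearest-neighbor distance equals 2r = 1.000·a.
d = 1.000 × 356 = 356 pm.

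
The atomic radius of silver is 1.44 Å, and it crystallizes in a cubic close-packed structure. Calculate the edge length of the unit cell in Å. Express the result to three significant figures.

4.07 Å

In an FCC lattice, atoms touch along the face diagonal, so √2·a = 4r.
a = 4r/√2 = 4 × 1.44 / 1.4142 = 4.07 Å.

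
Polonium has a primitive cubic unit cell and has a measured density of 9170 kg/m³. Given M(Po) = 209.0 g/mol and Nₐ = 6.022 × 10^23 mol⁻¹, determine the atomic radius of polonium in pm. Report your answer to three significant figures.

168 pm

For a simple cubic cell (Z = 1), a³ = Z·M/(N_A·ρ) = 1 × 209.0 / (6.022 × 10²³ × 9.170) = 3.785 × 10^-23 cm³, so a = 3.357 × 10^-8 cm = 335.7 pm.
Atoms touch along the cell edge, so a = 2r, so r = 0.5000 × a = 168 pm.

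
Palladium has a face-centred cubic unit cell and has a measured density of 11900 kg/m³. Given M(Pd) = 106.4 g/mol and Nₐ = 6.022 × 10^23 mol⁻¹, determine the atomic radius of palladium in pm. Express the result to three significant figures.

138 pm

For an FCC cell (Z = 4), a³ = Z·M/(N_A·ρ) = 4 × 106.4 / (6.022 × 10²³ × 11.90) = 5.939 × 10^-23 cm³, so a = 3.902 × 10^-8 cm = 390.2 pm.
Atoms touch along the face diagonal, so √2·a = 4r, so r = 0.3536 × a = 138 pm.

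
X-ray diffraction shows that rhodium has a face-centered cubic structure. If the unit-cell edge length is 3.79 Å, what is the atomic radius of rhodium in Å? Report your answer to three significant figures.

1.34 Å

In an FCC lattice, atoms touch along the face diagonal, so √2·a = 4r.
r = √2·a/4 = 1.4142 × 3.79 / 4 = 1.34 Å.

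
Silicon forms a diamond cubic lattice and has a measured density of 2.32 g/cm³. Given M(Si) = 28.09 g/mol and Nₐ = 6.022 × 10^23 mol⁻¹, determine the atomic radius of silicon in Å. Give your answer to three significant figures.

For a diamond cubic cell (Z = 8), a³ = Z·M/(N_A·ρ) = 8 × 28.09 / (6.022 × 10²³ × 2.320) = 1.608 × 10^-22 cm³, so a = 5.438 × 10^-8 cm = 5.438 Å.
Nearest neighbors lie along the body diagonal with √3·a = 8r, so r = 0.2165 × a = 1.18 Å.

1.18 Å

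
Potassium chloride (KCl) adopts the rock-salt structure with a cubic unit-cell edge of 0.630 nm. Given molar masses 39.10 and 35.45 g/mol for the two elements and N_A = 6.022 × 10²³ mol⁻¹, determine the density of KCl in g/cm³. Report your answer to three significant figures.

1.98 g/cm³

The rock-salt structure contains Z = 4 formula units per cell; M(KCl) = 39.10 + 35.45 = 74.55 g/mol.
a³ = (6.300 × 10^-8 cm)³ = 2.500 × 10^-22 cm³.
ρ = 4 × 74.55 / (6.022 × 10²³ × 2.500 × 10^-22) = 1.980 g/cm³.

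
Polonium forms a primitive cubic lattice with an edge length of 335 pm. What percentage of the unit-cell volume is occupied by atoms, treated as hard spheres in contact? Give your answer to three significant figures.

52.4%

In a simple cubic lattice atoms touch along the cell edge, so a = 2r, so r = 0.5000a = 167.5 pm.
Packing fraction = Z·(4/3)πr³ / a³ = 1 × (4/3)π × (167.5)³ / (335)³ = 0.5236 = 52.4%.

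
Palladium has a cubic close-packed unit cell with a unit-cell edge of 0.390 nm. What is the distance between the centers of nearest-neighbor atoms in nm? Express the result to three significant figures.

0.276 nm

In an FCC structure, atoms touch along the face diagonal, so √2·a = 4r; the nearest-neighbor distance equals 2r = 0.7071·a.
d = 0.7071 × 0.390 = 0.276 nm.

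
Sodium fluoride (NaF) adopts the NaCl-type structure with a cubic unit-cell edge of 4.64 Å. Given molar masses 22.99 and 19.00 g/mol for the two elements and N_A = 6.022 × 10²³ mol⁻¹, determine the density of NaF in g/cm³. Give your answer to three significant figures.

The NaCl-type structure contains Z = 4 formula units per cell; M(NaF) = 22.99 + 19.00 = 41.99 g/mol.
a³ = (4.640 × 10^-8 cm)³ = 9.990 × 10^-23 cm³.
ρ = 4 × 41.99 / (6.022 × 10²³ × 9.990 × 10^-23) = 2.792 g/cm³.

2.79 g/cm³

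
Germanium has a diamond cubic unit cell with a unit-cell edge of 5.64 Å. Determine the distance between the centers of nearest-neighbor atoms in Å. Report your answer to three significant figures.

In a diamond cubic structure, nearest neighbors lie along the body diagonal with √3·a = 8r; the nearest-neighbor distance equals 2r = 0.4330·a.
d = 0.4330 × 5.64 = 2.44 Å.

2.44 Å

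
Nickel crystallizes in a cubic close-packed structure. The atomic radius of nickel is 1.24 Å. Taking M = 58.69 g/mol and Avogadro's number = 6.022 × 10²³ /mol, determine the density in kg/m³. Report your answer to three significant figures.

In an FCC lattice, atoms touch along the face diagonal, so √2·a = 4r, giving a = 3.507 Å = 3.507 × 10^-8 cm.
With Z = 4, ρ = Z·M/(N_A·a³) = 4 × 58.69 / (6.022 × 10²³ × 4.314 × 10^-23) = 9.036 g/cm³ = 9040 kg/m³.

9040 kg/m³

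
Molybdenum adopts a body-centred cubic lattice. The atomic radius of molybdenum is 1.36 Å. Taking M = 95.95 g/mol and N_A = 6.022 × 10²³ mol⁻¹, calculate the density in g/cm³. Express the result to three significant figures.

10.3 g/cm³

In a BCC lattice, atoms touch along the body diagonal, so √3·a = 4r, giving a = 3.141 Å = 3.141 × 10^-8 cm.
With Z = 2, ρ = Z·M/(N_A·a³) = 2 × 95.95 / (6.022 × 10²³ × 3.098 × 10^-23) = 10.29 g/cm³.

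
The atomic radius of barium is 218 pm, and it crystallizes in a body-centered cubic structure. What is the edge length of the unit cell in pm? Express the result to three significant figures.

503 pm

In a BCC lattice, atoms touch along the body diagonal, so √3·a = 4r.
a = 4r/√3 = 4 × 218 / 1.7321 = 503 pm.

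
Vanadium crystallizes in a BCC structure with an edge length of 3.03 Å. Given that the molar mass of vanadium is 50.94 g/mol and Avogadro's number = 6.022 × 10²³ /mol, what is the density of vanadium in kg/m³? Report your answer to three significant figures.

A BCC unit cell contains Z = 2 atoms.
Cell volume: a³ = (3.03 Å)³ = (3.030 × 10^-8 cm)³ = 2.782 × 10^-23 cm³.
ρ = Z·M/(N_A·a³) = 2 × 50.94 / (6.022 × 10²³ × 2.782 × 10^-23) = 6.082 g/cm³ = 6080 kg/m³.

6080 kg/m³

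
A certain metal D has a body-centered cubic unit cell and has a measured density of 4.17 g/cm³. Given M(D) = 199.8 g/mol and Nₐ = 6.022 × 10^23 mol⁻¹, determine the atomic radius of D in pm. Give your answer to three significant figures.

For a BCC cell (Z = 2), a³ = Z·M/(N_A·ρ) = 2 × 199.8 / (6.022 × 10²³ × 4.170) = 1.591 × 10^-22 cm³, so a = 5.419 × 10^-8 cm = 541.9 pm.
Atoms touch along the body diagonal, so √3·a = 4r, so r = 0.4330 × a = 235 pm.

235 pm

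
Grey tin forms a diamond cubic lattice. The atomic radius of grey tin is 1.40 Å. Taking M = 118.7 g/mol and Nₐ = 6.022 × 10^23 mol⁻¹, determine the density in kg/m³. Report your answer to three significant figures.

In a diamond cubic lattice, nearest neighbors lie along the body diagonal with √3·a = 8r, giving a = 6.466 Å = 6.466 × 10^-8 cm.
With Z = 8, ρ = Z·M/(N_A·a³) = 8 × 118.7 / (6.022 × 10²³ × 2.704 × 10^-22) = 5.832 g/cm³ = 5830 kg/m³.

5830 kg/m³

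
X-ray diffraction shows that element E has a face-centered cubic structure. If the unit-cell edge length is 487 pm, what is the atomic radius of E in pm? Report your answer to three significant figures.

In an FCC lattice, atoms touch along the face diagonal, so √2·a = 4r.
r = √2·a/4 = 1.4142 × 487 / 4 = 172 pm.

172 pm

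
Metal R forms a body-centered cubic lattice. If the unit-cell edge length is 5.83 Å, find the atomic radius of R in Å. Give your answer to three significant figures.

In a BCC lattice, atoms touch along the body diagonal, so √3·a = 4r.
r = √3·a/4 = 1.7321 × 5.83 / 4 = 2.52 Å.

2.52 Å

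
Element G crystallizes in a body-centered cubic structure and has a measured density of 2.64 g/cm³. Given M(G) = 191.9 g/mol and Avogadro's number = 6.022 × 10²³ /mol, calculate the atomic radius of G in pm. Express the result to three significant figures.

For a BCC cell (Z = 2), a³ = Z·M/(N_A·ρ) = 2 × 191.9 / (6.022 × 10²³ × 2.640) = 2.414 × 10^-22 cm³, so a = 6.227 × 10^-8 cm = 622.7 pm.
Atoms touch along the body diagonal, so √3·a = 4r, so r = 0.4330 × a = 270 pm.

270 pm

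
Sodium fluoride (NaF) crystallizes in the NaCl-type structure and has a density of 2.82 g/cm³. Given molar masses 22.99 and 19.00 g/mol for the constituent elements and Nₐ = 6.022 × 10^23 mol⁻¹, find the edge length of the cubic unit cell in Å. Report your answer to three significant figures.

M(NaF) = 41.99 g/mol; Z = 4 formula units per cell.
a³ = Z·M/(N_A·ρ) = 4 × 41.99 / (6.022 × 10²³ × 2.82) = 9.890 × 10^-23 cm³, so a = 4.625 × 10^-8 cm = 4.62 Å.

4.62 Å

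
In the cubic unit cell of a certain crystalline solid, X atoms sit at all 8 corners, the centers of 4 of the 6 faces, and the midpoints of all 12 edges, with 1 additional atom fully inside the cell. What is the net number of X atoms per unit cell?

Corner atoms are shared by 8 cells (1/8 each), face atoms by 2 (1/2 each), edge atoms by 4 (1/4 each), interior atoms are unshared.
Net atoms = 8 × 1/8 + 4 × 1/2 + 12 × 1/4 + 1 = 1 + 2 + 3 + 1 = 7.

7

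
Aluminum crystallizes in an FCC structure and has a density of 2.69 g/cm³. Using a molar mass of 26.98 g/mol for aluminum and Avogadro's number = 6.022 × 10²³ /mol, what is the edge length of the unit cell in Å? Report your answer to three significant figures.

With Z = 4 atoms per FCC cell, a³ = Z·M/(N_A·ρ) = 4 × 26.98 / (6.022 × 10²³ × 2.690 g/cm³) = 6.662 × 10^-23 cm³.
a = (6.662 × 10^-23)^(1/3) = 4.054 × 10^-8 cm = 4.05 Å.

4.05 Å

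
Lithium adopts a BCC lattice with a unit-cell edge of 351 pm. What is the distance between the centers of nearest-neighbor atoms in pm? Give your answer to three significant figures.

304 pm

In a BCC structure, atoms touch along the body diagonal, so √3·a = 4r; the nearest-neighbor distance equals 2r = 0.8660·a.
d = 0.8660 × 351 = 304 pm.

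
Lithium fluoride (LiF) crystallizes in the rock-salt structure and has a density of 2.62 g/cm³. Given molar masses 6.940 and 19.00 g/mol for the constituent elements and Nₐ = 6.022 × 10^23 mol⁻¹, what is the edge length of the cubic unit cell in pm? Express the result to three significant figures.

404 pm

M(LiF) = 25.94 g/mol; Z = 4 formula units per cell.
a³ = Z·M/(N_A·ρ) = 4 × 25.94 / (6.022 × 10²³ × 2.62) = 6.576 × 10^-23 cm³, so a = 4.036 × 10^-8 cm = 404 pm.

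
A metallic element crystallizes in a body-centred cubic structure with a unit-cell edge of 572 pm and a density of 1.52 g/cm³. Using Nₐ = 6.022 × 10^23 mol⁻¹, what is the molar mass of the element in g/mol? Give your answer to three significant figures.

85.7 g/mol

A BCC cell has Z = 2 atoms; a = 5.720 × 10^-8 cm.
M = ρ·N_A·a³/Z = 1.52 × 6.022 × 10²³ × 1.871 × 10^-22 / 2 = 85.7 g/mol.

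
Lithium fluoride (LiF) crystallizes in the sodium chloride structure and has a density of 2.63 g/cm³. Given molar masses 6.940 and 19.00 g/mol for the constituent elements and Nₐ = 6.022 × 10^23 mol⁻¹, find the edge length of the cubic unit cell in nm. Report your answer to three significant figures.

M(LiF) = 25.94 g/mol; Z = 4 formula units per cell.
a³ = Z·M/(N_A·ρ) = 4 × 25.94 / (6.022 × 10²³ × 2.63) = 6.551 × 10^-23 cm³, so a = 4.031 × 10^-8 cm = 0.403 nm.

0.403 nm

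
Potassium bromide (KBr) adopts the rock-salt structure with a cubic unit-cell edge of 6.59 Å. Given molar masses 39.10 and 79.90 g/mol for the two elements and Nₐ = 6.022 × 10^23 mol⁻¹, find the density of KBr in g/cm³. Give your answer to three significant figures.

The rock-salt structure contains Z = 4 formula units per cell; M(KBr) = 39.10 + 79.90 = 119.0 g/mol.
a³ = (6.590 × 10^-8 cm)³ = 2.862 × 10^-22 cm³.
ρ = 4 × 119.0 / (6.022 × 10²³ × 2.862 × 10^-22) = 2.762 g/cm³.

2.76 g/cm³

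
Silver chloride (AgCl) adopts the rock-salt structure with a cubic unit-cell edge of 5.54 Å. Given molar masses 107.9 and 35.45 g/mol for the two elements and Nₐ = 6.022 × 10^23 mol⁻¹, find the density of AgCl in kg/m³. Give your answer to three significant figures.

5600 kg/m³

The rock-salt structure contains Z = 4 formula units per cell; M(AgCl) = 107.9 + 35.45 = 143.35 g/mol.
a³ = (5.540 × 10^-8 cm)³ = 1.700 × 10^-22 cm³.
ρ = 4 × 143.35 / (6.022 × 10²³ × 1.700 × 10^-22) = 5.600 g/cm³ = 5600 kg/m³.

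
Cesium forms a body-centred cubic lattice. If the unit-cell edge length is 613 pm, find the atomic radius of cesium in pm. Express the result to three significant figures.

In a BCC lattice, atoms touch along the body diagonal, so √3·a = 4r.
r = √3·a/4 = 1.7321 × 613 / 4 = 265 pm.

265 pm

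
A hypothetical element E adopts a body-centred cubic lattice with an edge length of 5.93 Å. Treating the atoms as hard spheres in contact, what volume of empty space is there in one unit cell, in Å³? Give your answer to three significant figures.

66.7 Å³

In a BCC lattice atoms touch along the body diagonal, so √3·a = 4r, so r = 0.4330a = 2.568 Å.
V_cell = a³ = 208.5 Å³; V_atoms = 2 × (4/3)πr³ = 141.8 Å³.
Empty space = 208.5 − 141.8 = 66.7 Å³.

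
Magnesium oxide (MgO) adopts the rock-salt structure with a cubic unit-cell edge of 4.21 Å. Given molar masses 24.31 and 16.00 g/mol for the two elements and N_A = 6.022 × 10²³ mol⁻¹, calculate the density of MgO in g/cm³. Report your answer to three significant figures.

The rock-salt structure contains Z = 4 formula units per cell; M(MgO) = 24.31 + 16.00 = 40.31 g/mol.
a³ = (4.210 × 10^-8 cm)³ = 7.462 × 10^-23 cm³.
ρ = 4 × 40.31 / (6.022 × 10²³ × 7.462 × 10^-23) = 3.588 g/cm³.

3.59 g/cm³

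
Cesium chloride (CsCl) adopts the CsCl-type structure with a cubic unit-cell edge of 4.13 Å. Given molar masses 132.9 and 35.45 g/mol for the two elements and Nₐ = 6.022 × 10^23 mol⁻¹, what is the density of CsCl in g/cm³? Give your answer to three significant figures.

3.97 g/cm³

The CsCl-type structure contains Z = 1 formula unit per cell; M(CsCl) = 132.9 + 35.45 = 168.35 g/mol.
a³ = (4.130 × 10^-8 cm)³ = 7.044 × 10^-23 cm³.
ρ = 1 × 168.35 / (6.022 × 10²³ × 7.044 × 10^-23) = 3.968 g/cm³.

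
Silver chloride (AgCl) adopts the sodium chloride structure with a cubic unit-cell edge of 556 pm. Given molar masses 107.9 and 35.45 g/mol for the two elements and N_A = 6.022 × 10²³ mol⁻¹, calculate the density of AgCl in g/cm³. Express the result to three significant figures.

The sodium chloride structure contains Z = 4 formula units per cell; M(AgCl) = 107.9 + 35.45 = 143.35 g/mol.
a³ = (5.560 × 10^-8 cm)³ = 1.719 × 10^-22 cm³.
ρ = 4 × 143.35 / (6.022 × 10²³ × 1.719 × 10^-22) = 5.540 g/cm³.

5.54 g/cm³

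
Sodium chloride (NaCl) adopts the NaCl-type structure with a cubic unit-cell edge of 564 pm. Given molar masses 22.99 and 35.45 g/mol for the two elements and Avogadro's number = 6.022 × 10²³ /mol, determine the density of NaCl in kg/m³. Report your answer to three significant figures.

2160 kg/m³

The NaCl-type structure contains Z = 4 formula units per cell; M(NaCl) = 22.99 + 35.45 = 58.44 g/mol.
a³ = (5.640 × 10^-8 cm)³ = 1.794 × 10^-22 cm³.
ρ = 4 × 58.44 / (6.022 × 10²³ × 1.794 × 10^-22) = 2.164 g/cm³ = 2160 kg/m³.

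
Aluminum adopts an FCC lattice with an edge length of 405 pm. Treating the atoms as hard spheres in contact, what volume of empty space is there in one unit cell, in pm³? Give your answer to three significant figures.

In an FCC lattice atoms touch along the face diagonal, so √2·a = 4r, so r = 0.3536a = 143.2 pm.
V_cell = a³ = 6.643 × 10^7 pm³; V_atoms = 4 × (4/3)πr³ = 4.919 × 10^7 pm³.
Empty space = 6.643 × 10^7 − 4.919 × 10^7 = 1.72 × 10^7 pm³.

1.72 × 10^7 pm³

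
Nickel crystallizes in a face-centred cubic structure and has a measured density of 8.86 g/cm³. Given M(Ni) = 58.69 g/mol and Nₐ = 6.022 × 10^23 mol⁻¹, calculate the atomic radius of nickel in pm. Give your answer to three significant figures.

125 pm

For an FCC cell (Z = 4), a³ = Z·M/(N_A·ρ) = 4 × 58.69 / (6.022 × 10²³ × 8.860) = 4.400 × 10^-23 cm³, so a = 3.530 × 10^-8 cm = 353.0 pm.
Atoms touch along the face diagonal, so √2·a = 4r, so r = 0.3536 × a = 125 pm.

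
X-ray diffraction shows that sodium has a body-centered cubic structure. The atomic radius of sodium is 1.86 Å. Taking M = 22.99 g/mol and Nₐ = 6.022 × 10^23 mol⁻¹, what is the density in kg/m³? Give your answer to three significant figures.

963 kg/m³

In a BCC lattice, atoms touch along the body diagonal, so √3·a = 4r, giving a = 4.295 Å = 4.295 × 10^-8 cm.
With Z = 2, ρ = Z·M/(N_A·a³) = 2 × 22.99 / (6.022 × 10²³ × 7.926 × 10^-23) = 0.9634 g/cm³ = 963 kg/m³.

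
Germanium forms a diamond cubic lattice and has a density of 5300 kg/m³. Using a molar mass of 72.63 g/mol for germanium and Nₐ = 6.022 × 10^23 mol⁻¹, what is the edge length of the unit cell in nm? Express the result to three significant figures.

0.567 nm

With Z = 8 atoms per diamond cubic cell, a³ = Z·M/(N_A·ρ) = 8 × 72.63 / (6.022 × 10²³ × 5.300 g/cm³) = 1.820 × 10^-22 cm³.
a = (1.820 × 10^-22)^(1/3) = 5.668 × 10^-8 cm = 0.567 nm.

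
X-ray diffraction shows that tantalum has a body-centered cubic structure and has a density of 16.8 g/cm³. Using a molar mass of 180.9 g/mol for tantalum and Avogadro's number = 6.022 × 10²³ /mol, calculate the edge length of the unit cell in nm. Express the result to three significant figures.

With Z = 2 atoms per BCC cell, a³ = Z·M/(N_A·ρ) = 2 × 180.9 / (6.022 × 10²³ × 16.80 g/cm³) = 3.576 × 10^-23 cm³.
a = (3.576 × 10^-23)^(1/3) = 3.295 × 10^-8 cm = 0.329 nm.

0.329 nm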